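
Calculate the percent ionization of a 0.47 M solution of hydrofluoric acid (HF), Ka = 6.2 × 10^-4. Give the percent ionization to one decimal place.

3.6%

HF ⇌ F- + H+; let x = [H+] at equilibrium.
x ≈ √(Ka·C₀) = √(6.2 × 10^-4 × 0.47) = 1.71 × 10^-2 M
Fraction ionized = 1.71 × 10^-2 / 0.47 = 0.0364 → 3.6%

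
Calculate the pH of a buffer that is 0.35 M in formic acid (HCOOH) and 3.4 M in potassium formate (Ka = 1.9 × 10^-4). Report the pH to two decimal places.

pKa = −log(1.9 × 10^-4) = 3.721
pH = pKa + log([A⁻]/[HA]) = 3.721 + log(3.4/0.35)
pH = 3.721 + (+0.987) = 4.71

pH = 4.71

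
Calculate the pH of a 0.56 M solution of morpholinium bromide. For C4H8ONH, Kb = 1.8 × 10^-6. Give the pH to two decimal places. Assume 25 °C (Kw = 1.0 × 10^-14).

C4H8ONH2+ is the conjugate acid of the weak base C4H8ONH.
Ka = Kw/Kb = 1.0×10^-14 / 1.8 × 10^-6 = 5.56 × 10^-9
From the ICE table, Ka = [H+]²/(0.56 − [H+]) = 5.56 × 10^-9.
Since Ka ≪ C₀, [H+] ≈ √(Ka·C₀) = 5.58 × 10^-5 M.
pH = −log(5.58 × 10^-5) = 4.25

pH = 4.25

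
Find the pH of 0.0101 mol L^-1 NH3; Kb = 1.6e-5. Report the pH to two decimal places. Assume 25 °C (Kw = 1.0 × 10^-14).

NH3 + H2O ⇌ NH4+ + OH-
Kb = x²/(0.0101 − x) = 1.6 × 10^-5
Assume x ≪ 0.0101: x ≈ √(1.6 × 10^-5 × 0.0101) = 4.02 × 10^-4 M
(x/C₀ = 4% < 5%, so the approximation holds.)
pOH = −log(4.02 × 10^-4) = 3.40; pH = 14.00 − 3.40 = 10.60

pH = 10.60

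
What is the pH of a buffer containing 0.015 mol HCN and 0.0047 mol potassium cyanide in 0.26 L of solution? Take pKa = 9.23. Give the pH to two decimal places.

pH = 8.73

pH = pKa + log([A⁻]/[HA]) = 9.23 + log(0.0047/0.015)
pH = 9.23 + (-0.504) = 8.73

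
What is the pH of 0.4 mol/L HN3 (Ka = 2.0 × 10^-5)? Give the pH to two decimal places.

HN3 ⇌ N3- + H+
From the ICE table, Ka = x²/(0.4 − x) = 2.0 × 10^-5.
Since Ka ≪ C₀, x ≈ √(Ka·C₀) = 2.83 × 10^-3 M.
(x/C₀ = 0.71% < 5%, so the approximation holds.)
pH = −log(2.83 × 10^-3) = 2.55

pH = 2.55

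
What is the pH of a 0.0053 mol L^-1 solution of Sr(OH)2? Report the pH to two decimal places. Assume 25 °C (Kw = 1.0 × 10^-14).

Sr(OH)2 is a strong base (each formula unit releases 2 OH-); [OH-] = 0.0106 M.
pOH = -log(0.0106) = 1.97
pH = 14.00 - 1.97 = 12.03

pH = 12.03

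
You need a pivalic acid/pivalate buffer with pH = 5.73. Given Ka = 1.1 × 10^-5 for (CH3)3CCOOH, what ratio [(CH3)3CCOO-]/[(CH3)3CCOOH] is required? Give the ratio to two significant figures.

ratio = 5.9

pKa = -log(1.1 × 10^-5) = 4.959
pH = pKa + log(r) ⇒ log(r) = 5.73 − 4.959 = +0.771
r = [(CH3)3CCOO-]/[(CH3)3CCOOH] = 10^(+0.771) = 5.9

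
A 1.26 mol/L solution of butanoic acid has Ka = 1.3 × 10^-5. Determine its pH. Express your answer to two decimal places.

CH3(CH2)2COOH ⇌ CH3(CH2)2COO- + H+
Ka = [H+]²/(1.26 − [H+]) = 1.3 × 10^-5
Since Ka ≪ C₀, [H+] ≈ √(Ka·C₀) = 4.05 × 10^-3 M.
([H+]/C₀ = 0.32% < 5%, so the approximation holds.)
pH = −log[H+] = −log(4.05 × 10^-3) = 2.39

pH = 2.39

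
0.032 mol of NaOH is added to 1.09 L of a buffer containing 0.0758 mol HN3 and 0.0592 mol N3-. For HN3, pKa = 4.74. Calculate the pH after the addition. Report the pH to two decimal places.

pH = 5.06

After neutralization: n(HN3) = 0.0438 mol, n(N3-) = 0.0912 mol.
pH = pKa + log([A⁻]/[HA]) = 4.74 + log(0.0912/0.0438) = 4.74 +0.319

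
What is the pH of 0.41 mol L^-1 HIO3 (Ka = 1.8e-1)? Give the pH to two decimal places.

pH = 0.71

HIO3 ⇌ IO3- + H+
Let x = [H+] at equilibrium. Ka = x²/(0.41 − x).
The 5% rule fails; solving x² + Ka·x − Ka·C₀ = 0 exactly:
x = (−Ka + √(Ka² + 4·Ka·C₀))/2 = 1.96 × 10^-1 M
pH = −log(1.96 × 10^-1) = 0.71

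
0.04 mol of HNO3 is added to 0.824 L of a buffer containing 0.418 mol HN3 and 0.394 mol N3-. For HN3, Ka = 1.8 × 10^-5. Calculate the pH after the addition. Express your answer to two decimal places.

Added H+ converts N3- to HN3: HN3 → 0.458 mol, N3- → 0.354 mol.
pKa = −log(1.8 × 10^-5) = 4.745
pH = pKa + log(n_N3-/n_HN3) = 4.745 + log(0.354/0.458) = 4.745 + (-0.112)

pH = 4.63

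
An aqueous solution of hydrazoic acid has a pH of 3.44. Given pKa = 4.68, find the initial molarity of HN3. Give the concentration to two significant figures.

[H+] = 10^(-3.44) = 3.63 × 10^-4 M = x
Ka = 10^(−4.68) = 2.09 × 10^-5
Ka = x²/(C₀ − x) ⇒ C₀ = x + x²/Ka
C₀ = 3.63 × 10^-4 + (3.63 × 10^-4)²/(2.09 × 10^-5) = 6.67 × 10^-3 M

C₀ = 6.7 × 10^-3 M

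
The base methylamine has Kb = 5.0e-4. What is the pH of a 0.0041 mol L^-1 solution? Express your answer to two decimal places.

CH3NH2 + H2O ⇌ CH3NH3+ + OH-
Kb = x²/(0.0041 − x) = 5.0 × 10^-4
The 5% rule fails; solving x² + Kb·x − Kb·C₀ = 0 exactly:
x = [−0.0005 + √(0.0005² + 8.2e-06)]/2 = 1.20 × 10^-3 M
pOH = 2.92, so pH = 14.00 − pOH = 11.08

pH = 11.08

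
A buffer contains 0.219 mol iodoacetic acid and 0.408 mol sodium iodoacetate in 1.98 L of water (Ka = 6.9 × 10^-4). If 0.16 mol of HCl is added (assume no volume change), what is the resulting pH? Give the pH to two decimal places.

pH = 2.98

After neutralization: n(ICH2COOH) = 0.379 mol, n(ICH2COO-) = 0.248 mol.
pKa = −log(6.9 × 10^-4) = 3.161
pH = pKa + log(n_ICH2COO-/n_ICH2COOH) = 3.161 + log(0.248/0.379) = 3.161 + (-0.184)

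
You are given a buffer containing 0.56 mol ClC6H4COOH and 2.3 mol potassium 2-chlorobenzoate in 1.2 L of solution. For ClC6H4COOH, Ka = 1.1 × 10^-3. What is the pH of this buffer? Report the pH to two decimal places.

pH = 3.57

pKa = −log(1.1 × 10^-3) = 2.959
Henderson–Hasselbalch: pH = pKa + log([ClC6H4COO-]/[ClC6H4COOH]) = 2.959 + log(2.3/0.56)
pH = 2.959 + (+0.614) = 3.57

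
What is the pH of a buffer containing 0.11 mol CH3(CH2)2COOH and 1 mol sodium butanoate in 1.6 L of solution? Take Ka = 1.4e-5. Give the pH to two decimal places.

pH = 5.81

pKa = −log(1.4 × 10^-5) = 4.854
Henderson–Hasselbalch: pH = pKa + log([CH3(CH2)2COO-]/[CH3(CH2)2COOH]) = 4.854 + log(1/0.11)
pH = 4.854 + (+0.959) = 5.81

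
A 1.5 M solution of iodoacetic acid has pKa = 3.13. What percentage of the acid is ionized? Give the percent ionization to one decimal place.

ICH2COOH ⇌ ICH2COO- + H+; let x = [H+] at equilibrium.
Ka = 10^(−3.13) = 7.41 × 10^-4
x ≈ √(Ka·C₀) = √(7.41 × 10^-4 × 1.5) = 3.33 × 10^-2 M
% ionization = x/C₀ × 100% = 3.33 × 10^-2/1.5 × 100% = 2.2%

2.2%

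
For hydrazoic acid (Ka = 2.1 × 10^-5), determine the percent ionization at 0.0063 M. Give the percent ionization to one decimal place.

HN3 ⇌ N3- + H+; let x = [H+] at equilibrium.
Solve x² + 2.1e-05x − 1.32e-07 = 0 → x = 3.53 × 10^-4 M
% ionization = x/C₀ × 100% = 3.53 × 10^-4/0.0063 × 100% = 5.6%

5.6%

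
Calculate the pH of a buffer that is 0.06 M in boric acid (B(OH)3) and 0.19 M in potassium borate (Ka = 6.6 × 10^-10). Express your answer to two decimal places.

pH = 9.68

pKa = −log(6.6 × 10^-10) = 9.180
Using pH = pKa + log([base]/[acid]) with [base]/[acid] = 0.19/0.06:
pH = 9.180 + (+0.501) = 9.68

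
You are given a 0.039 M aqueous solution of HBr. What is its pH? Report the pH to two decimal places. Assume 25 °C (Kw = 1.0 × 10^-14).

HBr is a strong acid and dissociates completely, so [H+] = 0.039 M.
pH = -log(0.039) = 1.41

pH = 1.41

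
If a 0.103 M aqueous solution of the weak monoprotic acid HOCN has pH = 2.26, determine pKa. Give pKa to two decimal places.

pKa = 3.51

[H+] = 10^(-2.26) = 5.50 × 10^-3 M
At equilibrium [HA] = 0.103 − 5.50 × 10^-3 = 9.75 × 10^-2 M
Ka = [H+][A-]/[HA] = (5.50 × 10^-3)² / 9.75 × 10^-2 = 3.10 × 10^-4
pKa = -log(3.10 × 10^-4) = 3.51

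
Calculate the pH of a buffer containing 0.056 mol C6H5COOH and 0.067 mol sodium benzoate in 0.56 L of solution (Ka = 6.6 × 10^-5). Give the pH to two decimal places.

pH = 4.26

pKa = −log(6.6 × 10^-5) = 4.180
Using pH = pKa + log([base]/[acid]) with [base]/[acid] = 0.067/0.056:
pH = 4.180 + (+0.078) = 4.26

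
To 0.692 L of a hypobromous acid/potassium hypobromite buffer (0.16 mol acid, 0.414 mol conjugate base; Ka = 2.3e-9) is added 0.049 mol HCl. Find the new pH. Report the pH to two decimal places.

pH = 8.88

After neutralization: n(HOBr) = 0.209 mol, n(OBr-) = 0.365 mol.
pKa = −log(2.3 × 10^-9) = 8.638
pH = pKa + log(n_OBr-/n_HOBr) = 8.638 + log(0.365/0.209) = 8.638 + (+0.242)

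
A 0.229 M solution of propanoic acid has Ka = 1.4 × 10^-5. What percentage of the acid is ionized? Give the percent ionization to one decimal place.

0.8%

CH3CH2COOH ⇌ CH3CH2COO- + H+; let x = [H+] at equilibrium.
x ≈ √(Ka·C₀) = √(1.4 × 10^-5 × 0.229) = 1.79 × 10^-3 M
Fraction ionized = 1.79 × 10^-3 / 0.229 = 0.0078 → 0.8%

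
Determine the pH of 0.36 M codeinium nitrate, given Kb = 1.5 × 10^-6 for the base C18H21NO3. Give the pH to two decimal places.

C18H22NO3+ is the conjugate acid of the weak base C18H21NO3.
Ka = Kw/Kb = 1.0×10^-14 / 1.5 × 10^-6 = 6.67 × 10^-9
From the ICE table, Ka = [H+]²/(0.36 − [H+]) = 6.67 × 10^-9.
Since Ka ≪ C₀, [H+] ≈ √(Ka·C₀) = 4.90 × 10^-5 M.
([H+]/C₀ = 0.014% < 5%, so the approximation holds.)
pH = −log(4.90 × 10^-5) = 4.31

pH = 4.31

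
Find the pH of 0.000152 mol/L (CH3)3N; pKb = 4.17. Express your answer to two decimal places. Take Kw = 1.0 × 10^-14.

pH = 9.86

(CH3)3N + H2O ⇌ (CH3)3NH+ + OH-
Kb = 10^(−4.17) = 6.76 × 10^-5
Kb = x²/(0.000152 − x) = 6.76 × 10^-5
Here C₀/Kb ≈ 2.25, so the small-x approximation fails. Use the quadratic:
x = (−Kb + √(Kb² + 4·Kb·C₀))/2 = 7.31 × 10^-5 M
pOH = 4.14, so pH = 14.00 − pOH = 9.86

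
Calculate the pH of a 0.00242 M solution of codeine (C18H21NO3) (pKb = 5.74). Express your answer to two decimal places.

C18H21NO3 + H2O ⇌ C18H22NO3+ + OH-
Kb = 10^(−5.74) = 1.82 × 10^-6
From the ICE table, Kb = [OH-]²/(0.00242 − [OH-]) = 1.82 × 10^-6.
Neglecting [OH-] in the denominator: [OH-] = √(1.82 × 10^-6 × 0.00242) = 6.64 × 10^-5 M
pOH = 4.18, so pH = 14.00 − pOH = 9.82

pH = 9.82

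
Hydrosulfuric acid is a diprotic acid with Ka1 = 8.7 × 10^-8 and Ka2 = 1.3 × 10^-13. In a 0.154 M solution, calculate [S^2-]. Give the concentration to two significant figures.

First ionization gives [H+] ≈ [HS-] = 1.16 × 10^-4 M.
Second step: Ka2 = [H+][S^2-]/[HS-] ≈ [S^2-] (since [H+] ≈ [HS-]).
So [S^2-] ≈ Ka2.

1.3 × 10^-13 M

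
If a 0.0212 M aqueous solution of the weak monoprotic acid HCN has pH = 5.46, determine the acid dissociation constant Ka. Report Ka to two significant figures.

[H+] = 10^(-5.46) = 3.47 × 10^-6 M
At equilibrium [HA] = 0.0212 − 3.47 × 10^-6 = 2.12 × 10^-2 M
Ka = [H+][A-]/[HA] = (3.47 × 10^-6)² / 2.12 × 10^-2 = 5.7 × 10^-10

Ka = 5.7 × 10^-10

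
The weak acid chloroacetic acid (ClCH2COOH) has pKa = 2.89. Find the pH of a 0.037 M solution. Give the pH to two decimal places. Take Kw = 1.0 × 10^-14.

pH = 2.20

ClCH2COOH ⇌ ClCH2COO- + H+
Ka = 10^(−2.89) = 1.29 × 10^-3
From the ICE table, Ka = x²/(0.037 − x) = 1.29 × 10^-3.
x is not negligible relative to C₀; solve x² + 0.00129·x − 4.77e-05 = 0.
x = [−0.00129 + √(0.00129² + 0.000191)]/2 = 6.29 × 10^-3 M
pH = −log[H+] = −log(6.29 × 10^-3) = 2.20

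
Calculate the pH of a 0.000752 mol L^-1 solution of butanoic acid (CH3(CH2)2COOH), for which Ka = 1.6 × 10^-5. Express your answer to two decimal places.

CH3(CH2)2COOH ⇌ CH3(CH2)2COO- + H+
Ka = [H+]²/(0.000752 − [H+]) = 1.6 × 10^-5
[H+] is not negligible relative to C₀; solve [H+]² + 1.6e-05·[H+] − 1.2e-08 = 0.
[H+] = (−Ka + √(Ka² + 4·Ka·C₀))/2 = 1.02 × 10^-4 M
pH = −log[H+] = −log(1.02 × 10^-4) = 3.99

pH = 3.99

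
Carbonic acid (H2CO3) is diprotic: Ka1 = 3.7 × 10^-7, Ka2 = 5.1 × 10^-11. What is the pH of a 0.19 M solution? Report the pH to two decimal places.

pH = 3.58

Ka1 ≫ Ka2, so treat the first dissociation as the only significant source of H+.
Ka1 = x²/(0.19 − x) = 3.7 × 10^-7
x ≈ √(3.7 × 10^-7 × 0.19) = 2.65 × 10^-4 M
pH = −log(2.65 × 10^-4) = 3.58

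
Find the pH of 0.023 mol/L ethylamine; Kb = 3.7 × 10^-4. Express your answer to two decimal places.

pH = 11.44

C2H5NH2 + H2O ⇌ C2H5NH3+ + OH-
Let x = [OH-] at equilibrium. Kb = x²/(0.023 − x).
x is not negligible relative to C₀; solve x² + 0.00037·x − 8.51e-06 = 0.
x = (−Kb + √(Kb² + 4·Kb·C₀))/2 = 2.74 × 10^-3 M
pOH = 2.56, so pH = 14.00 − pOH = 11.44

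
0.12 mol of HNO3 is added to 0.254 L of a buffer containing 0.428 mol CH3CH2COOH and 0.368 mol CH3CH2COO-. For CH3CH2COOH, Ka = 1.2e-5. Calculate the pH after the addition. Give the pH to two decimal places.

After neutralization: n(CH3CH2COOH) = 0.548 mol, n(CH3CH2COO-) = 0.248 mol.
pKa = −log(1.2 × 10^-5) = 4.921
pH = pKa + log([A⁻]/[HA]) = 4.921 + log(0.248/0.548) = 4.921 -0.344

pH = 4.58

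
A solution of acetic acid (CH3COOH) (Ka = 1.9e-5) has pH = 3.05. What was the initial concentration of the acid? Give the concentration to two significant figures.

C₀ = 4.3 × 10^-2 M

[H+] = 10^(-3.05) = 8.91 × 10^-4 M = x
Ka = x²/(C₀ − x) ⇒ C₀ = x + x²/Ka
C₀ = 8.91 × 10^-4 + (8.91 × 10^-4)²/(1.9 × 10^-5) = 4.27 × 10^-2 M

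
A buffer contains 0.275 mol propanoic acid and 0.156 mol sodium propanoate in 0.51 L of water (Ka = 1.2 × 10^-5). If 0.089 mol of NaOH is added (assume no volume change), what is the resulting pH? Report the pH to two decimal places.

pH = 5.04

After neutralization: n(CH3CH2COOH) = 0.186 mol, n(CH3CH2COO-) = 0.245 mol.
pKa = −log(1.2 × 10^-5) = 4.921
pH = pKa + log([A⁻]/[HA]) = 4.921 + log(0.245/0.186) = 4.921 +0.120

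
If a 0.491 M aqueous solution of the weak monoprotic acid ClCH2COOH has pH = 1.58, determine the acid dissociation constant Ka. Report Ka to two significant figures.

[H+] = 10^(-1.58) = 2.63 × 10^-2 M
At equilibrium [HA] = 0.491 − 2.63 × 10^-2 = 4.65 × 10^-1 M
Ka = [H+][A-]/[HA] = (2.63 × 10^-2)² / 4.65 × 10^-1 = 1.5 × 10^-3

Ka = 1.5 × 10^-3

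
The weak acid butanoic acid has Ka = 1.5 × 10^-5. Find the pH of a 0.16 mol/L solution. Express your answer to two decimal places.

pH = 2.81

CH3(CH2)2COOH ⇌ CH3(CH2)2COO- + H+
Let x = [H+] at equilibrium. Ka = x²/(0.16 − x).
Since Ka ≪ C₀, x ≈ √(Ka·C₀) = 1.55 × 10^-3 M.
Check: 0.97% ionized — well under 5%, approximation valid.
pH = −log(1.55 × 10^-3) = 2.81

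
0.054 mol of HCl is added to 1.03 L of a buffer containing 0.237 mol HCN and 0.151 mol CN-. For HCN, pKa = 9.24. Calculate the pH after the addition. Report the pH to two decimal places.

After neutralization: n(HCN) = 0.291 mol, n(CN-) = 0.097 mol.
pH = pKa + log([A⁻]/[HA]) = 9.24 + log(0.097/0.291) = 9.24 -0.477

pH = 8.76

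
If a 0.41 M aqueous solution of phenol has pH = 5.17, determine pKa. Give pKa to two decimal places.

[H+] = 10^(-5.17) = 6.76 × 10^-6 M
At equilibrium [HA] = 0.41 − 6.76 × 10^-6 = 4.10 × 10^-1 M
Ka = [H+][A-]/[HA] = (6.76 × 10^-6)² / 4.10 × 10^-1 = 1.11 × 10^-10
pKa = -log(1.11 × 10^-10) = 9.95

pKa = 9.95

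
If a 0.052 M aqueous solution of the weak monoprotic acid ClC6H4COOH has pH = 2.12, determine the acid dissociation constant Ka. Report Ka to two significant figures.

[H+] = 10^(-2.12) = 7.59 × 10^-3 M
At equilibrium [HA] = 0.052 − 7.59 × 10^-3 = 4.44 × 10^-2 M
Ka = [H+][A-]/[HA] = (7.59 × 10^-3)² / 4.44 × 10^-2 = 1.3 × 10^-3

Ka = 1.3 × 10^-3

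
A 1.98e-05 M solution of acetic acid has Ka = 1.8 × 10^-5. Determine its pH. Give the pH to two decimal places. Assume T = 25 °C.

CH3COOH ⇌ CH3COO- + H+
From the ICE table, Ka = [H+]²/(1.98e-05 − [H+]) = 1.8 × 10^-5.
Here C₀/Ka ≈ 1.1, so the small-[H+] approximation fails. Use the quadratic:
[H+] = [−1.8e-05 + √(1.8e-05² + 1.43e-09)]/2 = 1.19 × 10^-5 M
pH = −log(1.19 × 10^-5) = 4.92

pH = 4.92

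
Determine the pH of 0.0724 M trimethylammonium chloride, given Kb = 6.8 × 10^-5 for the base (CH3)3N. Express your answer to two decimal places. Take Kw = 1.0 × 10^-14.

pH = 5.49

(CH3)3NH+ is the conjugate acid of the weak base (CH3)3N.
Ka = Kw/Kb = 1.0×10^-14 / 6.8 × 10^-5 = 1.47 × 10^-10
Ka = [H+]²/(0.0724 − [H+]) = 1.47 × 10^-10
Assume [H+] ≪ 0.0724: [H+] ≈ √(1.47 × 10^-10 × 0.0724) = 3.26 × 10^-6 M
pH = −log[H+] = −log(3.26 × 10^-6) = 5.49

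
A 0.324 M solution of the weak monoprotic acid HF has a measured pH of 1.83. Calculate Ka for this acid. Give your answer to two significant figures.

Ka = 7.1 × 10^-4

[H+] = 10^(-1.83) = 1.48 × 10^-2 M
At equilibrium [HA] = 0.324 − 1.48 × 10^-2 = 3.09 × 10^-1 M
Ka = [H+][A-]/[HA] = (1.48 × 10^-2)² / 3.09 × 10^-1 = 7.1 × 10^-4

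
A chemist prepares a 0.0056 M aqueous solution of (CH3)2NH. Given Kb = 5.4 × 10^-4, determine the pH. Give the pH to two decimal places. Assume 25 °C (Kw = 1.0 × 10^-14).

pH = 11.17

(CH3)2NH + H2O ⇌ (CH3)2NH2+ + OH-
Kb = x²/(0.0056 − x) = 5.4 × 10^-4
x is not negligible relative to C₀; solve x² + 0.00054·x − 3.02e-06 = 0.
x = [−0.00054 + √(0.00054² + 1.21e-05)]/2 = 1.49 × 10^-3 M
pOH = −log(1.49 × 10^-3) = 2.83; pH = 14.00 − 2.83 = 11.17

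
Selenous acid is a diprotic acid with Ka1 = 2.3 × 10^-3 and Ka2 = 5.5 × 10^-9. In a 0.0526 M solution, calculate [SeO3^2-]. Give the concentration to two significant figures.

5.5 × 10^-9 M

First ionization gives [H+] ≈ [HSeO3-] = 9.91 × 10^-3 M.
Second step: Ka2 = [H+][SeO3^2-]/[HSeO3-] ≈ [SeO3^2-] (since [H+] ≈ [HSeO3-]).
So [SeO3^2-] ≈ Ka2.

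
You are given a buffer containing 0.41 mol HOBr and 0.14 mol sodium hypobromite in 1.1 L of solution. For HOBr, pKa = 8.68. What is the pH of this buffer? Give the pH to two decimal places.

Henderson–Hasselbalch: pH = pKa + log([OBr-]/[HOBr]) = 8.68 + log(0.14/0.41)
pH = 8.68 + (-0.467) = 8.21

pH = 8.21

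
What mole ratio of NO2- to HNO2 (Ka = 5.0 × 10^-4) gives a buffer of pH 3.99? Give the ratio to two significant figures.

pKa = -log(5.0 × 10^-4) = 3.301
pH = pKa + log(r) ⇒ log(r) = 3.99 − 3.301 = +0.689
r = [NO2-]/[HNO2] = 10^(+0.689) = 4.89

ratio = 4.9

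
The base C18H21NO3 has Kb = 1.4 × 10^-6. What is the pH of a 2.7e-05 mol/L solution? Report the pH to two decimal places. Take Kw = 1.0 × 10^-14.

pH = 8.74

C18H21NO3 + H2O ⇌ C18H22NO3+ + OH-
From the ICE table, Kb = [OH-]²/(2.7e-05 − [OH-]) = 1.4 × 10^-6.
The 5% rule fails; solving [OH-]² + Kb·[OH-] − Kb·C₀ = 0 exactly:
[OH-] = [−1.4e-06 + √(1.4e-06² + 1.51e-10)]/2 = 5.49 × 10^-6 M
pOH = 5.26, so pH = 14.00 − pOH = 8.74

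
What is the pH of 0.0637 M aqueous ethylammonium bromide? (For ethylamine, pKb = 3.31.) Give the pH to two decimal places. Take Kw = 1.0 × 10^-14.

pH = 5.94

C2H5NH3+ is the conjugate acid of the weak base C2H5NH2.
Kb = 10^(−3.31) = 4.90 × 10^-4
Ka = Kw/Kb = 1.0×10^-14 / 4.90 × 10^-4 = 2.04 × 10^-11
From the ICE table, Ka = [H+]²/(0.0637 − [H+]) = 2.04 × 10^-11.
Assume [H+] ≪ 0.0637: [H+] ≈ √(2.04 × 10^-11 × 0.0637) = 1.14 × 10^-6 M
Check: 0.0018% ionized — well under 5%, approximation valid.
pH = −log(1.14 × 10^-6) = 5.94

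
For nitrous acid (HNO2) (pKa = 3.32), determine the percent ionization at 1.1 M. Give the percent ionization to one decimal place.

HNO2 ⇌ NO2- + H+; let x = [H+] at equilibrium.
Ka = 10^(−3.32) = 4.79 × 10^-4
x ≈ √(Ka·C₀) = √(4.79 × 10^-4 × 1.1) = 2.30 × 10^-2 M
% ionization = x/C₀ × 100% = 2.30 × 10^-2/1.1 × 100% = 2.1%

2.1%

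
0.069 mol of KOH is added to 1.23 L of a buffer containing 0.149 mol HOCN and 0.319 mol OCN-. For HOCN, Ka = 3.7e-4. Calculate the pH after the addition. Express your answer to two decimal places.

OH- converts HOCN to OCN-: HOCN → 0.08 mol, OCN- → 0.388 mol.
pKa = −log(3.7 × 10^-4) = 3.432
pH = pKa + log(n_OCN-/n_HOCN) = 3.432 + log(0.388/0.08) = 3.432 + (+0.686)

pH = 4.12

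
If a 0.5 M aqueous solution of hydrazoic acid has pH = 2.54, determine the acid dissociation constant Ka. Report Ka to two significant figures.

Ka = 1.7 × 10^-5

[H+] = 10^(-2.54) = 2.88 × 10^-3 M
At equilibrium [HA] = 0.5 − 2.88 × 10^-3 = 4.97 × 10^-1 M
Ka = [H+][A-]/[HA] = (2.88 × 10^-3)² / 4.97 × 10^-1 = 1.7 × 10^-5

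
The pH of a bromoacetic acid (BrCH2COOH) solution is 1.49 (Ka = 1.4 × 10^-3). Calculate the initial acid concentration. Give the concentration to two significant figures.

[H+] = 10^(-1.49) = 3.24 × 10^-2 M = x
Ka = x²/(C₀ − x) ⇒ C₀ = x + x²/Ka
C₀ = 3.24 × 10^-2 + (3.24 × 10^-2)²/(1.4 × 10^-3) = 7.82 × 10^-1 M

C₀ = 7.8 × 10^-1 M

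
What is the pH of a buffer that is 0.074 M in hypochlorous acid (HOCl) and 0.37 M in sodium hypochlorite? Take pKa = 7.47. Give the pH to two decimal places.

pH = 8.17

pH = pKa + log([A⁻]/[HA]) = 7.47 + log(0.37/0.074)
pH = 7.47 + (+0.699) = 8.17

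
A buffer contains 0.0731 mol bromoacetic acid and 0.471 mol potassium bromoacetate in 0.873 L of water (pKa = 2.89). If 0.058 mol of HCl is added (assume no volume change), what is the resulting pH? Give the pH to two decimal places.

pH = 3.39

Added H+ converts BrCH2COO- to BrCH2COOH: BrCH2COOH → 0.131 mol, BrCH2COO- → 0.413 mol.
Henderson–Hasselbalch with mole ratio 0.413/0.131: pH = 2.89 + (+0.499)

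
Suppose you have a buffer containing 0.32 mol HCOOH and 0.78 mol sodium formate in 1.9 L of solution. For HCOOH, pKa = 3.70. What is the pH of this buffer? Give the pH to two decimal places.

Henderson–Hasselbalch: pH = pKa + log([HCOO-]/[HCOOH]) = 3.70 + log(0.78/0.32)
pH = 3.70 + (+0.387) = 4.09

pH = 4.09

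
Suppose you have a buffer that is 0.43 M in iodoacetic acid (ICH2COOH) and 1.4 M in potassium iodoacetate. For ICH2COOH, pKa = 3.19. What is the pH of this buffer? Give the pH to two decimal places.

pH = 3.70

Using pH = pKa + log([base]/[acid]) with [base]/[acid] = 1.4/0.43:
pH = 3.19 + (+0.513) = 3.70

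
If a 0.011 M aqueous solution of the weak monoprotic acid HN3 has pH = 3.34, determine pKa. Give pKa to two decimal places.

[H+] = 10^(-3.34) = 4.57 × 10^-4 M
At equilibrium [HA] = 0.011 − 4.57 × 10^-4 = 1.05 × 10^-2 M
Ka = [H+][A-]/[HA] = (4.57 × 10^-4)² / 1.05 × 10^-2 = 1.99 × 10^-5
pKa = -log(1.99 × 10^-5) = 4.70

pKa = 4.70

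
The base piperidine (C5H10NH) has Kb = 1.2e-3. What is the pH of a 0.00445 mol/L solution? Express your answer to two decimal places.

pH = 11.25

C5H10NH + H2O ⇌ C5H10NH2+ + OH-
Kb = x²/(0.00445 − x) = 1.2 × 10^-3
x is not negligible relative to C₀; solve x² + 0.0012·x − 5.34e-06 = 0.
x = (−Kb + √(Kb² + 4·Kb·C₀))/2 = 1.79 × 10^-3 M
pOH = 2.75, so pH = 14.00 − pOH = 11.25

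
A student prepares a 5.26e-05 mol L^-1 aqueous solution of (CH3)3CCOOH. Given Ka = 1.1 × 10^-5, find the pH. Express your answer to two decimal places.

(CH3)3CCOOH ⇌ (CH3)3CCOO- + H+
From the ICE table, Ka = [H+]²/(5.26e-05 − [H+]) = 1.1 × 10^-5.
The 5% rule fails; solving [H+]² + Ka·[H+] − Ka·C₀ = 0 exactly:
[H+] = [−1.1e-05 + √(1.1e-05² + 2.31e-09)]/2 = 1.92 × 10^-5 M
pH = −log[H+] = −log(1.92 × 10^-5) = 4.72

pH = 4.72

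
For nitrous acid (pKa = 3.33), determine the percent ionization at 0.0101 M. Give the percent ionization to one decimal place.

19.3%

HNO2 ⇌ NO2- + H+; let x = [H+] at equilibrium.
Ka = 10^(−3.33) = 4.68 × 10^-4
Solve x² + 0.000468x − 4.73e-06 = 0 → x = 1.95 × 10^-3 M
Fraction ionized = 1.95 × 10^-3 / 0.0101 = 0.1931 → 19.3%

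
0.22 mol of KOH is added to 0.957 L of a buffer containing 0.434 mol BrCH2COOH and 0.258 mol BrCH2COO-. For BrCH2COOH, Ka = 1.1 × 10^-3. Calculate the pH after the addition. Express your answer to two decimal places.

pH = 3.31

OH- converts BrCH2COOH to BrCH2COO-: BrCH2COOH → 0.214 mol, BrCH2COO- → 0.478 mol.
pKa = −log(1.1 × 10^-3) = 2.959
pH = pKa + log([A⁻]/[HA]) = 2.959 + log(0.478/0.214) = 2.959 +0.349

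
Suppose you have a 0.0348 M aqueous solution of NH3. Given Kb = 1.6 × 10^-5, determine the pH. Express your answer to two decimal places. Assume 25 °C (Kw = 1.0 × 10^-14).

NH3 + H2O ⇌ NH4+ + OH-
From the ICE table, Kb = [OH-]²/(0.0348 − [OH-]) = 1.6 × 10^-5.
Neglecting [OH-] in the denominator: [OH-] = √(1.6 × 10^-5 × 0.0348) = 7.46 × 10^-4 M
([OH-]/C₀ = 2.1% < 5%, so the approximation holds.)
pOH = 3.13, so pH = 14.00 − pOH = 10.87

pH = 10.87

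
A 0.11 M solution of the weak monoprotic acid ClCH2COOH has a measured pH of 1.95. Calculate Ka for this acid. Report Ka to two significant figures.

[H+] = 10^(-1.95) = 1.12 × 10^-2 M
At equilibrium [HA] = 0.11 − 1.12 × 10^-2 = 9.88 × 10^-2 M
Ka = [H+][A-]/[HA] = (1.12 × 10^-2)² / 9.88 × 10^-2 = 1.3 × 10^-3

Ka = 1.3 × 10^-3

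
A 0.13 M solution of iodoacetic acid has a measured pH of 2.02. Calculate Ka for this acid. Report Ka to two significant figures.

[H+] = 10^(-2.02) = 9.55 × 10^-3 M
At equilibrium [HA] = 0.13 − 9.55 × 10^-3 = 1.20 × 10^-1 M
Ka = [H+][A-]/[HA] = (9.55 × 10^-3)² / 1.20 × 10^-1 = 7.6 × 10^-4

Ka = 7.6 × 10^-4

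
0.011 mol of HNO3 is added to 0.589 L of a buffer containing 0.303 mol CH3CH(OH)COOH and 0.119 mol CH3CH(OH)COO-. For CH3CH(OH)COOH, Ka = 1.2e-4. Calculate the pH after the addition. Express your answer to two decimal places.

pH = 3.46

Added H+ converts CH3CH(OH)COO- to CH3CH(OH)COOH: CH3CH(OH)COOH → 0.314 mol, CH3CH(OH)COO- → 0.108 mol.
pKa = −log(1.2 × 10^-4) = 3.921
Henderson–Hasselbalch with mole ratio 0.108/0.314: pH = 3.921 + (-0.464)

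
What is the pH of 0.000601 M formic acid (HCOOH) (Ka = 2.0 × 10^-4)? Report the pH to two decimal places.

HCOOH ⇌ HCOO- + H+
Ka = [H+]²/(0.000601 − [H+]) = 2.0 × 10^-4
[H+] is not negligible relative to C₀; solve [H+]² + 0.0002·[H+] − 1.2e-07 = 0.
[H+] = (−Ka + √(Ka² + 4·Ka·C₀))/2 = 2.61 × 10^-4 M
pH = −log(2.61 × 10^-4) = 3.58

pH = 3.58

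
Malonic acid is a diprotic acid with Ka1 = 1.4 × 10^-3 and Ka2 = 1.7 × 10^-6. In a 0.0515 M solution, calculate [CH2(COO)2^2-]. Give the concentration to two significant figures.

1.7 × 10^-6 M

First ionization gives [H+] ≈ [CH2(COOH)COO-] = 7.82 × 10^-3 M.
Second step: Ka2 = [H+][CH2(COO)2^2-]/[CH2(COOH)COO-] ≈ [CH2(COO)2^2-] (since [H+] ≈ [CH2(COOH)COO-]).
So [CH2(COO)2^2-] ≈ Ka2.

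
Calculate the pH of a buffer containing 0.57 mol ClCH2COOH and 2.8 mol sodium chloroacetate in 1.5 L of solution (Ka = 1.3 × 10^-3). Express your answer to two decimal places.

pH = 3.58

pKa = −log(1.3 × 10^-3) = 2.886
Using pH = pKa + log([base]/[acid]) with [base]/[acid] = 2.8/0.57:
pH = 2.886 + (+0.691) = 3.58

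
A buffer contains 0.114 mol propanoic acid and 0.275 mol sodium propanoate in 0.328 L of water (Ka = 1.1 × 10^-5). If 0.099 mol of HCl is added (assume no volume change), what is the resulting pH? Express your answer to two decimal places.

After neutralization: n(CH3CH2COOH) = 0.213 mol, n(CH3CH2COO-) = 0.176 mol.
pKa = −log(1.1 × 10^-5) = 4.959
Henderson–Hasselbalch with mole ratio 0.176/0.213: pH = 4.959 + (-0.083)

pH = 4.88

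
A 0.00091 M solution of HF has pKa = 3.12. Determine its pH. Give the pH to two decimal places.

HF ⇌ F- + H+
Ka = 10^(−3.12) = 7.59 × 10^-4
Let x = [H+] at equilibrium. Ka = x²/(0.00091 − x).
The 5% rule fails; solving x² + Ka·x − Ka·C₀ = 0 exactly:
x = [−0.000759 + √(0.000759² + 2.76e-06)]/2 = 5.34 × 10^-4 M
pH = −log(5.34 × 10^-4) = 3.27

pH = 3.27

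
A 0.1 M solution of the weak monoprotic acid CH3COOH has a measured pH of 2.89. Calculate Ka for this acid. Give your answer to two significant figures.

[H+] = 10^(-2.89) = 1.29 × 10^-3 M
At equilibrium [HA] = 0.1 − 1.29 × 10^-3 = 9.87 × 10^-2 M
Ka = [H+][A-]/[HA] = (1.29 × 10^-3)² / 9.87 × 10^-2 = 1.7 × 10^-5

Ka = 1.7 × 10^-5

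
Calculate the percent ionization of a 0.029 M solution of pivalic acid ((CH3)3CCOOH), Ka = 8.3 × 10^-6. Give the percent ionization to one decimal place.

1.7%

(CH3)3CCOOH ⇌ (CH3)3CCOO- + H+; let x = [H+] at equilibrium.
x ≈ √(Ka·C₀) = √(8.3 × 10^-6 × 0.029) = 4.91 × 10^-4 M
Fraction ionized = 4.91 × 10^-4 / 0.029 = 0.0169 → 1.7%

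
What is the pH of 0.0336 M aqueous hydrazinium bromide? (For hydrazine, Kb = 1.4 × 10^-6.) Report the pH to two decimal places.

N2H5+ is the conjugate acid of the weak base N2H4.
Ka = Kw/Kb = 1.0×10^-14 / 1.4 × 10^-6 = 7.14 × 10^-9
From the ICE table, Ka = x²/(0.0336 − x) = 7.14 × 10^-9.
Neglecting x in the denominator: x = √(7.14 × 10^-9 × 0.0336) = 1.55 × 10^-5 M
(x/C₀ = 0.046% < 5%, so the approximation holds.)
pH = −log[H+] = −log(1.55 × 10^-5) = 4.81

pH = 4.81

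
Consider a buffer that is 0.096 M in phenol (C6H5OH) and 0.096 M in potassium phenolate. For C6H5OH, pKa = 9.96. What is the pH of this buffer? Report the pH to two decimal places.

pH = 9.96

Henderson–Hasselbalch: pH = pKa + log([C6H5O-]/[C6H5OH]) = 9.96 + log(0.096/0.096)
pH = 9.96 + (+0.000) = 9.96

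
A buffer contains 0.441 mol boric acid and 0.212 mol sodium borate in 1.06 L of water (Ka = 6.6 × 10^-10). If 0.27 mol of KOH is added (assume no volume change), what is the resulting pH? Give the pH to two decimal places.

pH = 9.63

OH- converts B(OH)3 to B(OH)4-: B(OH)3 → 0.171 mol, B(OH)4- → 0.482 mol.
pKa = −log(6.6 × 10^-10) = 9.180
pH = pKa + log([A⁻]/[HA]) = 9.180 + log(0.482/0.171) = 9.180 +0.450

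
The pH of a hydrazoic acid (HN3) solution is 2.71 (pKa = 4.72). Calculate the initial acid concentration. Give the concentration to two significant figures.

[H+] = 10^(-2.71) = 1.95 × 10^-3 M = x
Ka = 10^(−4.72) = 1.91 × 10^-5
Ka = x²/(C₀ − x) ⇒ C₀ = x + x²/Ka
C₀ = 1.95 × 10^-3 + (1.95 × 10^-3)²/(1.91 × 10^-5) = 2.01 × 10^-1 M

C₀ = 2.0 × 10^-1 M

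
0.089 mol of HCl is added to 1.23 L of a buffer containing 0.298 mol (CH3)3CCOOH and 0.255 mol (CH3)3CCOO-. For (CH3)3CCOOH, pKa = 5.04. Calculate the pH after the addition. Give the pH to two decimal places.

pH = 4.67

After neutralization: n((CH3)3CCOOH) = 0.387 mol, n((CH3)3CCOO-) = 0.166 mol.
Henderson–Hasselbalch with mole ratio 0.166/0.387: pH = 5.04 + (-0.368)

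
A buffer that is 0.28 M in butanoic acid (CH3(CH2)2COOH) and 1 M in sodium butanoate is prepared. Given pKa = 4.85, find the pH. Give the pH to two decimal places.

pH = 5.40

Henderson–Hasselbalch: pH = pKa + log([CH3(CH2)2COO-]/[CH3(CH2)2COOH]) = 4.85 + log(1/0.28)
pH = 4.85 + (+0.553) = 5.40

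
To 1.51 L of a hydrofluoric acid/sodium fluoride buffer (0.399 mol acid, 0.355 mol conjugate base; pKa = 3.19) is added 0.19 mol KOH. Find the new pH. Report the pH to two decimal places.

pH = 3.61

OH- converts HF to F-: HF → 0.209 mol, F- → 0.545 mol.
pH = pKa + log([A⁻]/[HA]) = 3.19 + log(0.545/0.209) = 3.19 +0.416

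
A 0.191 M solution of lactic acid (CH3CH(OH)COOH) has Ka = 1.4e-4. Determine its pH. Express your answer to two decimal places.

pH = 2.29

CH3CH(OH)COOH ⇌ CH3CH(OH)COO- + H+
Ka = [H+]²/(0.191 − [H+]) = 1.4 × 10^-4
Neglecting [H+] in the denominator: [H+] = √(1.4 × 10^-4 × 0.191) = 5.17 × 10^-3 M
pH = −log(5.17 × 10^-3) = 2.29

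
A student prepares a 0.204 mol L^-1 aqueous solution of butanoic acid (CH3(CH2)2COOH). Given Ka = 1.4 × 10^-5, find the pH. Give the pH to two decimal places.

CH3(CH2)2COOH ⇌ CH3(CH2)2COO- + H+
From the ICE table, Ka = x²/(0.204 − x) = 1.4 × 10^-5.
Since Ka ≪ C₀, x ≈ √(Ka·C₀) = 1.69 × 10^-3 M.
(x/C₀ = 0.83% < 5%, so the approximation holds.)
pH = −log(1.69 × 10^-3) = 2.77

pH = 2.77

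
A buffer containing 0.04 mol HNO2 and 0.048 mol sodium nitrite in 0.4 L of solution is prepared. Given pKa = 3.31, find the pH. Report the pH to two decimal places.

pH = 3.39

pH = pKa + log([A⁻]/[HA]) = 3.31 + log(0.048/0.04)
pH = 3.31 + (+0.079) = 3.39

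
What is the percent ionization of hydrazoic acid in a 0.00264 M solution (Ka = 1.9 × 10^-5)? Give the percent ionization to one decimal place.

HN3 ⇌ N3- + H+; let x = [H+] at equilibrium.
Solve x² + 1.9e-05x − 5.02e-08 = 0 → x = 2.15 × 10^-4 M
Fraction ionized = 2.15 × 10^-4 / 0.00264 = 0.0814 → 8.1%

8.1%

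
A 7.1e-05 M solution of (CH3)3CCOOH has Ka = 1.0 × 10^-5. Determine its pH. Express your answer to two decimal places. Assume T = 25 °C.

(CH3)3CCOOH ⇌ (CH3)3CCOO- + H+
From the ICE table, Ka = [H+]²/(7.1e-05 − [H+]) = 1.0 × 10^-5.
Here C₀/Ka ≈ 7.1, so the small-[H+] approximation fails. Use the quadratic:
[H+] = [−1e-05 + √(1e-05² + 2.84e-09)]/2 = 2.21 × 10^-5 M
pH = −log(2.21 × 10^-5) = 4.66

pH = 4.66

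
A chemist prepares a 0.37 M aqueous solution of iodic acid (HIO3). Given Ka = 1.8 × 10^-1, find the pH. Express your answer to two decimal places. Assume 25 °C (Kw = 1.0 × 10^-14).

HIO3 ⇌ IO3- + H+
From the ICE table, Ka = x²/(0.37 − x) = 1.8 × 10^-1.
x is not negligible relative to C₀; solve x² + 0.18·x − 0.0666 = 0.
x = [−0.18 + √(0.18² + 0.266)]/2 = 1.83 × 10^-1 M
pH = −log[H+] = −log(1.83 × 10^-1) = 0.74

pH = 0.74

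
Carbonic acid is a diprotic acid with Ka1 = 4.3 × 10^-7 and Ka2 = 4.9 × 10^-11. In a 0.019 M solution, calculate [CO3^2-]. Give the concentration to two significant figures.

First ionization gives [H+] ≈ [HCO3-] = 9.04 × 10^-5 M.
Second step: Ka2 = [H+][CO3^2-]/[HCO3-] ≈ [CO3^2-] (since [H+] ≈ [HCO3-]).
So [CO3^2-] ≈ Ka2.

4.9 × 10^-11 M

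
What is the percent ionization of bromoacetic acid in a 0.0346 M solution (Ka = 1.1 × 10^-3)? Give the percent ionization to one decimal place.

BrCH2COOH ⇌ BrCH2COO- + H+; let x = [H+] at equilibrium.
Solve x² + 0.0011x − 3.81e-05 = 0 → x = 5.64 × 10^-3 M
% ionization = x/C₀ × 100% = 5.64 × 10^-3/0.0346 × 100% = 16.3%

16.3%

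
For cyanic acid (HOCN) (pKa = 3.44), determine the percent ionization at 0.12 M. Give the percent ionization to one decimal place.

5.4%

HOCN ⇌ OCN- + H+; let x = [H+] at equilibrium.
Ka = 10^(−3.44) = 3.63 × 10^-4
Ka = x²/(C₀ − x); solving the quadratic gives x = 6.42 × 10^-3 M.
Fraction ionized = 6.42 × 10^-3 / 0.12 = 0.0535 → 5.4%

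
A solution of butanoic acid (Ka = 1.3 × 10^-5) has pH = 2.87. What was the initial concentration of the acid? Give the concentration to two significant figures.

[H+] = 10^(-2.87) = 1.35 × 10^-3 M = x
Ka = x²/(C₀ − x) ⇒ C₀ = x + x²/Ka
C₀ = 1.35 × 10^-3 + (1.35 × 10^-3)²/(1.3 × 10^-5) = 1.42 × 10^-1 M

C₀ = 1.4 × 10^-1 M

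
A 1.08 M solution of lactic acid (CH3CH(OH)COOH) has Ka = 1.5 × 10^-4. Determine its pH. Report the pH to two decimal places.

pH = 1.90

CH3CH(OH)COOH ⇌ CH3CH(OH)COO- + H+
Ka = [H+]²/(1.08 − [H+]) = 1.5 × 10^-4
Since Ka ≪ C₀, [H+] ≈ √(Ka·C₀) = 1.27 × 10^-2 M.
([H+]/C₀ = 1.2% < 5%, so the approximation holds.)
pH = −log(1.27 × 10^-2) = 1.90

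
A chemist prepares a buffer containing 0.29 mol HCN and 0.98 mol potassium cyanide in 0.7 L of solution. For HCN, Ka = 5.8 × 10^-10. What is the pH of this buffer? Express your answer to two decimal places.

pKa = −log(5.8 × 10^-10) = 9.237
Using pH = pKa + log([base]/[acid]) with [base]/[acid] = 0.98/0.29:
pH = 9.237 + (+0.529) = 9.77

pH = 9.77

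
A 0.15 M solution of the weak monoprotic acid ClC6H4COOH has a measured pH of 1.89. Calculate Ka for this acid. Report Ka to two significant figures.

[H+] = 10^(-1.89) = 1.29 × 10^-2 M
At equilibrium [HA] = 0.15 − 1.29 × 10^-2 = 1.37 × 10^-1 M
Ka = [H+][A-]/[HA] = (1.29 × 10^-2)² / 1.37 × 10^-1 = 1.2 × 10^-3

Ka = 1.2 × 10^-3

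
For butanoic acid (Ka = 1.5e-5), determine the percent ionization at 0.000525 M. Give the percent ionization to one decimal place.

15.5%

CH3(CH2)2COOH ⇌ CH3(CH2)2COO- + H+; let x = [H+] at equilibrium.
Solve x² + 1.5e-05x − 7.87e-09 = 0 → x = 8.16 × 10^-5 M
% ionization = x/C₀ × 100% = 8.16 × 10^-5/0.000525 × 100% = 15.5%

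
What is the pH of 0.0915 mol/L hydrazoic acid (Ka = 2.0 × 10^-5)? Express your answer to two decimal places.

HN3 ⇌ N3- + H+
From the ICE table, Ka = [H+]²/(0.0915 − [H+]) = 2.0 × 10^-5.
Since Ka ≪ C₀, [H+] ≈ √(Ka·C₀) = 1.35 × 10^-3 M.
([H+]/C₀ = 1.5% < 5%, so the approximation holds.)
pH = −log[H+] = −log(1.35 × 10^-3) = 2.87

pH = 2.87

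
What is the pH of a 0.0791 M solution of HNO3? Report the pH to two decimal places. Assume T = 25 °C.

HNO3 is a strong acid and dissociates completely, so [H+] = 0.0791 M.
pH = -log(0.0791) = 1.10

pH = 1.10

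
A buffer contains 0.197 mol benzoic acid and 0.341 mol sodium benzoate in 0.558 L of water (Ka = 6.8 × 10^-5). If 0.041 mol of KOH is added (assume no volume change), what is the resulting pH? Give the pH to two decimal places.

OH- converts C6H5COOH to C6H5COO-: C6H5COOH → 0.156 mol, C6H5COO- → 0.382 mol.
pKa = −log(6.8 × 10^-5) = 4.167
Henderson–Hasselbalch with mole ratio 0.382/0.156: pH = 4.167 + (+0.389)

pH = 4.56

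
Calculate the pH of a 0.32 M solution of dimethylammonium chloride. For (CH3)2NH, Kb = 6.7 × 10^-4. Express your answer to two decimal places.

(CH3)2NH2+ is the conjugate acid of the weak base (CH3)2NH.
Ka = Kw/Kb = 1.0×10^-14 / 6.7 × 10^-4 = 1.49 × 10^-11
Ka = x²/(0.32 − x) = 1.49 × 10^-11
Neglecting x in the denominator: x = √(1.49 × 10^-11 × 0.32) = 2.18 × 10^-6 M
Check: 0.00068% ionized — well under 5%, approximation valid.
pH = −log(2.18 × 10^-6) = 5.66

pH = 5.66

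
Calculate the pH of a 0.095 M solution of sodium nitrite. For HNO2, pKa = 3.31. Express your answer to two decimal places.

pH = 8.14

NO2- is the conjugate base of the weak acid HNO2.
Ka = 10^(−3.31) = 4.90 × 10^-4
Kb = Kw/Ka = 1.0×10^-14 / 4.90 × 10^-4 = 2.04 × 10^-11
Kb = [OH-]²/(0.095 − [OH-]) = 2.04 × 10^-11
Since Kb ≪ C₀, [OH-] ≈ √(Kb·C₀) = 1.39 × 10^-6 M.
pOH = −log(1.39 × 10^-6) = 5.86; pH = 14.00 − 5.86 = 8.14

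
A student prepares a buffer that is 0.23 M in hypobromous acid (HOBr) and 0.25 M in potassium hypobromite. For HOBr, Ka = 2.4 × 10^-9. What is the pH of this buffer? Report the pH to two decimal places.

pKa = −log(2.4 × 10^-9) = 8.620
Using pH = pKa + log([base]/[acid]) with [base]/[acid] = 0.25/0.23:
pH = 8.620 + (+0.036) = 8.66

pH = 8.66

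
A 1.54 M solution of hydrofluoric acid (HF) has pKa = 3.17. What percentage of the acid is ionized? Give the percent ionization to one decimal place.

HF ⇌ F- + H+; let x = [H+] at equilibrium.
Ka = 10^(−3.17) = 6.76 × 10^-4
x ≈ √(Ka·C₀) = √(6.76 × 10^-4 × 1.54) = 3.23 × 10^-2 M
% ionization = x/C₀ × 100% = 3.23 × 10^-2/1.54 × 100% = 2.1%

2.1%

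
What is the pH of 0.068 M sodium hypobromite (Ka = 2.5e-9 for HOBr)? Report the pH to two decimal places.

OBr- is the conjugate base of the weak acid HOBr.
Kb = Kw/Ka = 1.0×10^-14 / 2.5 × 10^-9 = 4.00 × 10^-6
Let x = [OH-] at equilibrium. Kb = x²/(0.068 − x).
Assume x ≪ 0.068: x ≈ √(4.00 × 10^-6 × 0.068) = 5.22 × 10^-4 M
Check: 0.77% ionized — well under 5%, approximation valid.
pOH = −log(5.22 × 10^-4) = 3.28; pH = 14.00 − 3.28 = 10.72

pH = 10.72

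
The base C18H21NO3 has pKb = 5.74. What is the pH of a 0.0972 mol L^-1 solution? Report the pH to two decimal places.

C18H21NO3 + H2O ⇌ C18H22NO3+ + OH-
Kb = 10^(−5.74) = 1.82 × 10^-6
From the ICE table, Kb = [OH-]²/(0.0972 − [OH-]) = 1.82 × 10^-6.
Assume [OH-] ≪ 0.0972: [OH-] ≈ √(1.82 × 10^-6 × 0.0972) = 4.21 × 10^-4 M
pOH = −log(4.21 × 10^-4) = 3.38; pH = 14.00 − 3.38 = 10.62

pH = 10.62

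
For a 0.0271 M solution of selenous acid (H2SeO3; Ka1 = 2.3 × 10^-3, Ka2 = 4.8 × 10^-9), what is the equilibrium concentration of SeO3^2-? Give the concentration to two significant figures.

First ionization gives [H+] ≈ [HSeO3-] = 6.83 × 10^-3 M.
Second step: Ka2 = [H+][SeO3^2-]/[HSeO3-] ≈ [SeO3^2-] (since [H+] ≈ [HSeO3-]).
So [SeO3^2-] ≈ Ka2.

4.8 × 10^-9 M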